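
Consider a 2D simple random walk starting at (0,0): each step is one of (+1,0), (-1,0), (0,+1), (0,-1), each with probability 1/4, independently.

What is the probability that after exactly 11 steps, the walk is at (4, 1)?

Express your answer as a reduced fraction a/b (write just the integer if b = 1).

Let h be the number of horizontal steps (so 11-h are vertical). To end at (4,1) need (h+4)/2 right-steps and ((11-h)+1)/2 up-steps.
Sum over h with 4 ≤ h ≤ 10, h ≡ 0 (mod 2), 11-h ≡ 1 (mod 2):
h=4: C(11,4)·C(4,4)·C(7,4) = 330·1·35 = 11550
h=6: C(11,6)·C(6,5)·C(5,3) = 462·6·10 = 27720
h=8: C(11,8)·C(8,6)·C(3,2) = 165·28·3 = 13860
h=10: C(11,10)·C(10,7)·C(1,1) = 11·120·1 = 1320
Total favorable: 54450
Total paths: 4^11 = 4194304
P = 54450/4194304 = 27225/2097152

Answer: 27225/2097152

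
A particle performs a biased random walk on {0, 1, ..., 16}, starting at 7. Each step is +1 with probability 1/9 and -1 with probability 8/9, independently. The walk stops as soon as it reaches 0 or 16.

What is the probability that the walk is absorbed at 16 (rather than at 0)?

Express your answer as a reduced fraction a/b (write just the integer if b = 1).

Answer: 299593/40210710958665

Derivation:
Biased walk: p = 1/9, q = 8/9, r = q/p = 8
Gambler's ruin: P(hit 16 before 0 | start at 7) = (1 - r^a)/(1 - r^N)
r^7 = 2097152; r^16 = 281474976710656
P = (1 - 2097152) / (1 - 281474976710656) = -2097151 / -281474976710655 = 299593/40210710958665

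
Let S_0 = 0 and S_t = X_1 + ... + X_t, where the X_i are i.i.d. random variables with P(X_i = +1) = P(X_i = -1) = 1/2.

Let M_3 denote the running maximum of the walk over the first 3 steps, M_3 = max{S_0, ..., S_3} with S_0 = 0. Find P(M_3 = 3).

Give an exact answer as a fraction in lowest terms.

Answer: 1/8

Derivation:
Let M_3 = max(S_0,...,S_3). Use the reflection principle: for j ≥ 1, #{paths with M_3 ≥ j} = #{S_3 ≥ j} + #{S_3 ≥ j+1}.
By reflection, #{M_3 ≥ 3} = #{S_3 ≥ 3} + #{S_3 ≥ 4} = 1 + 0 = 1.
#{M_3 ≥ 4} = #{S_3 ≥ 4} + #{S_3 ≥ 5} = 0 + 0 = 0.
#{M_3 = 3} = 1 - 0 = 1.
P(M_3 = 3) = 1/8 = 1/8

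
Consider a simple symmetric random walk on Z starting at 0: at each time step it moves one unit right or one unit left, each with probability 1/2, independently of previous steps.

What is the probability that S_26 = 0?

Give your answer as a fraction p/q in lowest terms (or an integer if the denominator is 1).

To return to 0 after 26 steps: need exactly 13 steps of +1 and 13 of -1.
Favorable paths: C(26,13) = 10400600
Total paths: 2^26 = 67108864
P = 10400600/67108864 = 1300075/8388608

Answer: 1300075/8388608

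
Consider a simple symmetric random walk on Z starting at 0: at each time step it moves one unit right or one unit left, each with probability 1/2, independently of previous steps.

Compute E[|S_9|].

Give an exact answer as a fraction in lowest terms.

S_9 takes values m ≡ 1 (mod 2) with |m| ≤ 9; P(S_9=m) = C(9,(9+m)/2)/2^9.
Total paths: 2^9 = 512
Distribution: P(S=-9)=1/512, P(S=-7)=9/512, P(S=-5)=36/512, P(S=-3)=84/512, P(S=-1)=126/512, P(S=1)=126/512, P(S=3)=84/512, P(S=5)=36/512, P(S=7)=9/512, P(S=9)=1/512
E[|S_9|] = Σ_m |m|·P(S_9=m) = 1260/512 = 315/128

Answer: 315/128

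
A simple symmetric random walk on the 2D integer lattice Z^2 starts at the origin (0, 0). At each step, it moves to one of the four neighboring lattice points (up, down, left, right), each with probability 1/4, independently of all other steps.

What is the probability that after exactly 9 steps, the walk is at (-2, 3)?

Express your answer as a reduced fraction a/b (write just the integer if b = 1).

Let h be the number of horizontal steps (so 9-h are vertical). To end at (-2,3) need (h-2)/2 right-steps and ((9-h)+3)/2 up-steps.
Sum over h with 2 ≤ h ≤ 6, h ≡ 0 (mod 2), 9-h ≡ 1 (mod 2):
h=2: C(9,2)·C(2,0)·C(7,5) = 36·1·21 = 756
h=4: C(9,4)·C(4,1)·C(5,4) = 126·4·5 = 2520
h=6: C(9,6)·C(6,2)·C(3,3) = 84·15·1 = 1260
Total favorable: 4536
Total paths: 4^9 = 262144
P = 4536/262144 = 567/32768

Answer: 567/32768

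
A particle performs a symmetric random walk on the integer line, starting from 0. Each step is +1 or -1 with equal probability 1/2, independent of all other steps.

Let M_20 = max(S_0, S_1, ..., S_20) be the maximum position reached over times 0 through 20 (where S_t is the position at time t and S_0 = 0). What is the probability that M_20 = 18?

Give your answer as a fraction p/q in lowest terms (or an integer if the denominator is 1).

Let M_20 = max(S_0,...,S_20). Use the reflection principle: for j ≥ 1, #{paths with M_20 ≥ j} = #{S_20 ≥ j} + #{S_20 ≥ j+1}.
By reflection, #{M_20 ≥ 18} = #{S_20 ≥ 18} + #{S_20 ≥ 19} = 21 + 1 = 22.
#{M_20 ≥ 19} = #{S_20 ≥ 19} + #{S_20 ≥ 20} = 1 + 1 = 2.
#{M_20 = 18} = 22 - 2 = 20.
P(M_20 = 18) = 20/1048576 = 5/262144

Answer: 5/262144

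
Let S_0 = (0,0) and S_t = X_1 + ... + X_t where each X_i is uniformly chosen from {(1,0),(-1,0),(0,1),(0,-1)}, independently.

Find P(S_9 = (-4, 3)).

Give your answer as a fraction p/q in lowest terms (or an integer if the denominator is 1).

Let h be the number of horizontal steps (so 9-h are vertical). To end at (-4,3) need (h-4)/2 right-steps and ((9-h)+3)/2 up-steps.
Sum over h with 4 ≤ h ≤ 6, h ≡ 0 (mod 2), 9-h ≡ 1 (mod 2):
h=4: C(9,4)·C(4,0)·C(5,4) = 126·1·5 = 630
h=6: C(9,6)·C(6,1)·C(3,3) = 84·6·1 = 504
Total favorable: 1134
Total paths: 4^9 = 262144
P = 1134/262144 = 567/131072

Answer: 567/131072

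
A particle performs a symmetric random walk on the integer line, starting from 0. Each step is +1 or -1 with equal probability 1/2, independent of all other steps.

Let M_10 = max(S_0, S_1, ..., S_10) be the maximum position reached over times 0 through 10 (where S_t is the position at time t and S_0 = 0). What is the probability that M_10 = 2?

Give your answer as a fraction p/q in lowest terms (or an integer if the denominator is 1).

Answer: 105/512

Derivation:
Let M_10 = max(S_0,...,S_10). Use the reflection principle: for j ≥ 1, #{paths with M_10 ≥ j} = #{S_10 ≥ j} + #{S_10 ≥ j+1}.
By reflection, #{M_10 ≥ 2} = #{S_10 ≥ 2} + #{S_10 ≥ 3} = 386 + 176 = 562.
#{M_10 ≥ 3} = #{S_10 ≥ 3} + #{S_10 ≥ 4} = 176 + 176 = 352.
#{M_10 = 2} = 562 - 352 = 210.
P(M_10 = 2) = 210/1024 = 105/512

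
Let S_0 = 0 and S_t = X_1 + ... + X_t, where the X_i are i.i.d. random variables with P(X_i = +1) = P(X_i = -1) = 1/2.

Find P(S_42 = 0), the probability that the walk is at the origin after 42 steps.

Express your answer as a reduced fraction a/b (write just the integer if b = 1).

To return to 0 after 42 steps: need exactly 21 steps of +1 and 21 of -1.
Favorable paths: C(42,21) = 538257874440
Total paths: 2^42 = 4398046511104
P = 538257874440/4398046511104 = 67282234305/549755813888

Answer: 67282234305/549755813888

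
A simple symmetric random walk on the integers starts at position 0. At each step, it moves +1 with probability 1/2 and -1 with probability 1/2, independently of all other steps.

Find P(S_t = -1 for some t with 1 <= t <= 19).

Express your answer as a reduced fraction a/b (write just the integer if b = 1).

Answer: 215955/262144

Derivation:
Count via complement. Let g(t,s) = #length-t paths at position s with S_1..S_t all ≠ -1.
g(t,s) = g(t-1,s-1) + g(t-1,s+1) for s ≠ -1; g(t,-1) = 0.
t=0: g(0,0)=1
t=1: g(1,1)=1
t=2: g(2,0)=1 g(2,2)=1
t=3: g(3,1)=2 g(3,3)=1
t=4: g(4,0)=2 g(4,2)=3 g(4,4)=1
t=5: g(5,1)=5 g(5,3)=4 g(5,5)=1
t=6: g(6,0)=5 g(6,2)=9 g(6,4)=5 g(6,6)=1
t=7: g(7,1)=14 g(7,3)=14 g(7,5)=6 g(7,7)=1
t=8: g(8,0)=14 g(8,2)=28 g(8,4)=20 g(8,6)=7 g(8,8)=1
t=9: g(9,1)=42 g(9,3)=48 g(9,5)=27 g(9,7)=8 g(9,9)=1
t=10: g(10,0)=42 g(10,2)=90 g(10,4)=75 g(10,6)=35 g(10,8)=9 g(10,10)=1
t=11: g(11,1)=132 g(11,3)=165 g(11,5)=110 g(11,7)=44 g(11,9)=10 g(11,11)=1
t=12: g(12,0)=132 g(12,2)=297 g(12,4)=275 g(12,6)=154 g(12,8)=54 g(12,10)=11 g(12,12)=1
t=13: g(13,1)=429 g(13,3)=572 g(13,5)=429 g(13,7)=208 g(13,9)=65 g(13,11)=12 g(13,13)=1
t=14: g(14,0)=429 g(14,2)=1001 g(14,4)=1001 g(14,6)=637 g(14,8)=273 g(14,10)=77 g(14,12)=13 g(14,14)=1
t=15: g(15,1)=1430 g(15,3)=2002 g(15,5)=1638 g(15,7)=910 g(15,9)=350 g(15,11)=90 g(15,13)=14 g(15,15)=1
t=16: g(16,0)=1430 g(16,2)=3432 g(16,4)=3640 g(16,6)=2548 g(16,8)=1260 g(16,10)=440 g(16,12)=104 g(16,14)=15 g(16,16)=1
t=17: g(17,1)=4862 g(17,3)=7072 g(17,5)=6188 g(17,7)=3808 g(17,9)=1700 g(17,11)=544 g(17,13)=119 g(17,15)=16 g(17,17)=1
t=18: g(18,0)=4862 g(18,2)=11934 g(18,4)=13260 g(18,6)=9996 g(18,8)=5508 g(18,10)=2244 g(18,12)=663 g(18,14)=135 g(18,16)=17 g(18,18)=1
t=19: g(19,1)=16796 g(19,3)=25194 g(19,5)=23256 g(19,7)=15504 g(19,9)=7752 g(19,11)=2907 g(19,13)=798 g(19,15)=152 g(19,17)=18 g(19,19)=1
Paths never hitting -1: Σ_s g(19,s) = 92378
Paths hitting -1: 2^19 - 92378 = 431910
P = 431910/524288 = 215955/262144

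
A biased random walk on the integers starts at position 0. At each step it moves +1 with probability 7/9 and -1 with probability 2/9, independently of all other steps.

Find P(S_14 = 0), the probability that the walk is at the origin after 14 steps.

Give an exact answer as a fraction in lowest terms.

Answer: 120593048576/7625597484987

Derivation:
To be at 0 after 14 steps: need exactly 7 steps of +1 and 7 of -1.
Number of such sequences: C(14,7) = 3432
Each has probability (7/9)^7 · (2/9)^7 = 105413504/22876792454961
P = 3432 · 105413504/22876792454961 = 120593048576/7625597484987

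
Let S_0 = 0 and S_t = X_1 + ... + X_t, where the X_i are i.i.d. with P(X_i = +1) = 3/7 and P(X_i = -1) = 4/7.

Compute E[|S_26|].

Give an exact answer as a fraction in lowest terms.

S_26 takes values m ≡ 0 (mod 2) with |m| ≤ 26; P(S_26=m) = C(26,(26+m)/2) · (3/7)^((26+m)/2) · (4/7)^((26-m)/2).
Distribution: P(S=-26)=4503599627370496/9387480337647754305649, P(S=-24)=87820192733724672/9387480337647754305649, P(S=-22)=823314306878668800/9387480337647754305649, P(S=-20)=4939885841272012800/9387480337647754305649, P(S=-18)=21303257690485555200/9387480337647754305649, P(S=-16)=70300750378602332160/9387480337647754305649, P(S=-14)=26362781391975874560/1341068619663964900807, P(S=-12)=395441720879638118400/9387480337647754305649, P(S=-10)=704380565316855398400/9387480337647754305649, P(S=-8)=1056570847975283097600/9387480337647754305649, P(S=-6)=1347127831168485949440/9387480337647754305649, P(S=-4)=1469593997638348308480/9387480337647754305649, P(S=-2)=1377744372785951539200/9387480337647754305649, P(S=0)=158970504552225177600/1341068619663964900807, P(S=2)=774981209692097740800/9387480337647754305649, P(S=4)=464988725815258644480/9387480337647754305649, P(S=6)=239759811748492738560/9387480337647754305649, P(S=8)=105776387536099737600/9387480337647754305649, P(S=10)=39666145326037401600/9387480337647754305649, P(S=12)=12526151155590758400/9387480337647754305649, P(S=14)=469730668334653440/1341068619663964900807, P(S=16)=704596002501980160/9387480337647754305649, P(S=18)=120101591335564800/9387480337647754305649, P(S=20)=15665424956812800/9387480337647754305649, P(S=22)=1468633589701200/9387480337647754305649, P(S=24)=88118015382072/9387480337647754305649, P(S=26)=2541865828329/9387480337647754305649
E[|S_26|] = Σ_m |m|·P(S_26=m) = 6781534681635385569638/1341068619663964900807

Answer: 6781534681635385569638/1341068619663964900807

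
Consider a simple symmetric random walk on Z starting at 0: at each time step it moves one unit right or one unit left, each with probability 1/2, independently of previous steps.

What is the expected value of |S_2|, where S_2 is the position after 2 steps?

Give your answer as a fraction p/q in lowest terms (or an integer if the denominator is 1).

S_2 takes values m ≡ 0 (mod 2) with |m| ≤ 2; P(S_2=m) = C(2,(2+m)/2)/2^2.
Total paths: 2^2 = 4
Distribution: P(S=-2)=1/4, P(S=0)=2/4, P(S=2)=1/4
E[|S_2|] = Σ_m |m|·P(S_2=m) = 4/4 = 1

Answer: 1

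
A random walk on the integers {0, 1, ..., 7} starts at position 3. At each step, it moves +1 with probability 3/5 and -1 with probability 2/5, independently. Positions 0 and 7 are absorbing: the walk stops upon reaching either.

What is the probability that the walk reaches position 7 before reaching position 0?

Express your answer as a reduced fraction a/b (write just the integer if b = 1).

Answer: 1539/2059

Derivation:
Biased walk: p = 3/5, q = 2/5, r = q/p = 2/3
Gambler's ruin: P(hit 7 before 0 | start at 3) = (1 - r^a)/(1 - r^N)
r^3 = 8/27; r^7 = 128/2187
P = (1 - 8/27) / (1 - 128/2187) = 19/27 / 2059/2187 = 1539/2059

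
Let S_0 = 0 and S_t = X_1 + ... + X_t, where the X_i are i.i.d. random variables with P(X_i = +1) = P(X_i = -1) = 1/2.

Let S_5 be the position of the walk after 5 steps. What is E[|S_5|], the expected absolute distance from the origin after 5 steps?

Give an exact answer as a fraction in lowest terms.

Answer: 15/8

Derivation:
S_5 takes values m ≡ 1 (mod 2) with |m| ≤ 5; P(S_5=m) = C(5,(5+m)/2)/2^5.
Total paths: 2^5 = 32
Distribution: P(S=-5)=1/32, P(S=-3)=5/32, P(S=-1)=10/32, P(S=1)=10/32, P(S=3)=5/32, P(S=5)=1/32
E[|S_5|] = Σ_m |m|·P(S_5=m) = 60/32 = 15/8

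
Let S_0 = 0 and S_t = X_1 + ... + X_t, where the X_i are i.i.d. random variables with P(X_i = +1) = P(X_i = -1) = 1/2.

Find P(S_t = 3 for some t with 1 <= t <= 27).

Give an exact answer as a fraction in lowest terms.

Answer: 19179317/33554432

Derivation:
Count via complement. Let g(t,s) = #length-t paths at position s with S_1..S_t all ≠ 3.
g(t,s) = g(t-1,s-1) + g(t-1,s+1) for s ≠ 3; g(t,3) = 0.
t=0: g(0,0)=1
t=1: g(1,-1)=1 g(1,1)=1
t=2: g(2,-2)=1 g(2,0)=2 g(2,2)=1
t=3: g(3,-3)=1 g(3,-1)=3 g(3,1)=3
t=4: g(4,-4)=1 g(4,-2)=4 g(4,0)=6 g(4,2)=3
t=5: g(5,-5)=1 g(5,-3)=5 g(5,-1)=10 g(5,1)=9
t=6: g(6,-6)=1 g(6,-4)=6 g(6,-2)=15 g(6,0)=19 g(6,2)=9
t=7: g(7,-7)=1 g(7,-5)=7 g(7,-3)=21 g(7,-1)=34 g(7,1)=28
t=8: g(8,-8)=1 g(8,-6)=8 g(8,-4)=28 g(8,-2)=55 g(8,0)=62 g(8,2)=28
t=9: g(9,-9)=1 g(9,-7)=9 g(9,-5)=36 g(9,-3)=83 g(9,-1)=117 g(9,1)=90
t=10: g(10,-10)=1 g(10,-8)=10 g(10,-6)=45 g(10,-4)=119 g(10,-2)=200 g(10,0)=207 g(10,2)=90
t=11: g(11,-11)=1 g(11,-9)=11 g(11,-7)=55 g(11,-5)=164 g(11,-3)=319 g(11,-1)=407 g(11,1)=297
t=12: g(12,-12)=1 g(12,-10)=12 g(12,-8)=66 g(12,-6)=219 g(12,-4)=483 g(12,-2)=726 g(12,0)=704 g(12,2)=297
t=13: g(13,-13)=1 g(13,-11)=13 g(13,-9)=78 g(13,-7)=285 g(13,-5)=702 g(13,-3)=1209 g(13,-1)=1430 g(13,1)=1001
t=14: g(14,-14)=1 g(14,-12)=14 g(14,-10)=91 g(14,-8)=363 g(14,-6)=987 g(14,-4)=1911 g(14,-2)=2639 g(14,0)=2431 g(14,2)=1001
t=15: g(15,-15)=1 g(15,-13)=15 g(15,-11)=105 g(15,-9)=454 g(15,-7)=1350 g(15,-5)=2898 g(15,-3)=4550 g(15,-1)=5070 g(15,1)=3432
t=16: g(16,-16)=1 g(16,-14)=16 g(16,-12)=120 g(16,-10)=559 g(16,-8)=1804 g(16,-6)=4248 g(16,-4)=7448 g(16,-2)=9620 g(16,0)=8502 g(16,2)=3432
t=17: g(17,-17)=1 g(17,-15)=17 g(17,-13)=136 g(17,-11)=679 g(17,-9)=2363 g(17,-7)=6052 g(17,-5)=11696 g(17,-3)=17068 g(17,-1)=18122 g(17,1)=11934
t=18: g(18,-18)=1 g(18,-16)=18 g(18,-14)=153 g(18,-12)=815 g(18,-10)=3042 g(18,-8)=8415 g(18,-6)=17748 g(18,-4)=28764 g(18,-2)=35190 g(18,0)=30056 g(18,2)=11934
t=19: g(19,-19)=1 g(19,-17)=19 g(19,-15)=171 g(19,-13)=968 g(19,-11)=3857 g(19,-9)=11457 g(19,-7)=26163 g(19,-5)=46512 g(19,-3)=63954 g(19,-1)=65246 g(19,1)=41990
t=20: g(20,-20)=1 g(20,-18)=20 g(20,-16)=190 g(20,-14)=1139 g(20,-12)=4825 g(20,-10)=15314 g(20,-8)=37620 g(20,-6)=72675 g(20,-4)=110466 g(20,-2)=129200 g(20,0)=107236 g(20,2)=41990
t=21: g(21,-21)=1 g(21,-19)=21 g(21,-17)=210 g(21,-15)=1329 g(21,-13)=5964 g(21,-11)=20139 g(21,-9)=52934 g(21,-7)=110295 g(21,-5)=183141 g(21,-3)=239666 g(21,-1)=236436 g(21,1)=149226
t=22: g(22,-22)=1 g(22,-20)=22 g(22,-18)=231 g(22,-16)=1539 g(22,-14)=7293 g(22,-12)=26103 g(22,-10)=73073 g(22,-8)=163229 g(22,-6)=293436 g(22,-4)=422807 g(22,-2)=476102 g(22,0)=385662 g(22,2)=149226
t=23: g(23,-23)=1 g(23,-21)=23 g(23,-19)=253 g(23,-17)=1770 g(23,-15)=8832 g(23,-13)=33396 g(23,-11)=99176 g(23,-9)=236302 g(23,-7)=456665 g(23,-5)=716243 g(23,-3)=898909 g(23,-1)=861764 g(23,1)=534888
t=24: g(24,-24)=1 g(24,-22)=24 g(24,-20)=276 g(24,-18)=2023 g(24,-16)=10602 g(24,-14)=42228 g(24,-12)=132572 g(24,-10)=335478 g(24,-8)=692967 g(24,-6)=1172908 g(24,-4)=1615152 g(24,-2)=1760673 g(24,0)=1396652 g(24,2)=534888
t=25: g(25,-25)=1 g(25,-23)=25 g(25,-21)=300 g(25,-19)=2299 g(25,-17)=12625 g(25,-15)=52830 g(25,-13)=174800 g(25,-11)=468050 g(25,-9)=1028445 g(25,-7)=1865875 g(25,-5)=2788060 g(25,-3)=3375825 g(25,-1)=3157325 g(25,1)=1931540
t=26: g(26,-26)=1 g(26,-24)=26 g(26,-22)=325 g(26,-20)=2599 g(26,-18)=14924 g(26,-16)=65455 g(26,-14)=227630 g(26,-12)=642850 g(26,-10)=1496495 g(26,-8)=2894320 g(26,-6)=4653935 g(26,-4)=6163885 g(26,-2)=6533150 g(26,0)=5088865 g(26,2)=1931540
t=27: g(27,-27)=1 g(27,-25)=27 g(27,-23)=351 g(27,-21)=2924 g(27,-19)=17523 g(27,-17)=80379 g(27,-15)=293085 g(27,-13)=870480 g(27,-11)=2139345 g(27,-9)=4390815 g(27,-7)=7548255 g(27,-5)=10817820 g(27,-3)=12697035 g(27,-1)=11622015 g(27,1)=7020405
Paths never hitting 3: Σ_s g(27,s) = 57500460
Paths hitting 3: 2^27 - 57500460 = 76717268
P = 76717268/134217728 = 19179317/33554432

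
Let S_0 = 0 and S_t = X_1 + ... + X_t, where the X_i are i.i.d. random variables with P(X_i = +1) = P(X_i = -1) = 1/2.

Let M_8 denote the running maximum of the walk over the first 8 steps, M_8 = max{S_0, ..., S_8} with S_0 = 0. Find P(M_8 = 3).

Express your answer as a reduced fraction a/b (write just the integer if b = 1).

Answer: 7/64

Derivation:
Let M_8 = max(S_0,...,S_8). Use the reflection principle: for j ≥ 1, #{paths with M_8 ≥ j} = #{S_8 ≥ j} + #{S_8 ≥ j+1}.
By reflection, #{M_8 ≥ 3} = #{S_8 ≥ 3} + #{S_8 ≥ 4} = 37 + 37 = 74.
#{M_8 ≥ 4} = #{S_8 ≥ 4} + #{S_8 ≥ 5} = 37 + 9 = 46.
#{M_8 = 3} = 74 - 46 = 28.
P(M_8 = 3) = 28/256 = 7/64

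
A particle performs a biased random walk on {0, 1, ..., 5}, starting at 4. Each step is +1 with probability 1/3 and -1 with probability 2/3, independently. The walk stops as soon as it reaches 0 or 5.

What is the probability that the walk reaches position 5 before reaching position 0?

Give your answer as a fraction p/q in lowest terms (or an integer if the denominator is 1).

Answer: 15/31

Derivation:
Biased walk: p = 1/3, q = 2/3, r = q/p = 2
Gambler's ruin: P(hit 5 before 0 | start at 4) = (1 - r^a)/(1 - r^N)
r^4 = 16; r^5 = 32
P = (1 - 16) / (1 - 32) = -15 / -31 = 15/31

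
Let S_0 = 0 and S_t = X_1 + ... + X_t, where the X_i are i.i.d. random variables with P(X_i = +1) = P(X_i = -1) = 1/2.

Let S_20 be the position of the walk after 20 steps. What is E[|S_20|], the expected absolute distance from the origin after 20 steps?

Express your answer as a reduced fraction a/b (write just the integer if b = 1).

Answer: 230945/65536

Derivation:
S_20 takes values m ≡ 0 (mod 2) with |m| ≤ 20; P(S_20=m) = C(20,(20+m)/2)/2^20.
Total paths: 2^20 = 1048576
Distribution: P(S=-20)=1/1048576, P(S=-18)=20/1048576, P(S=-16)=190/1048576, P(S=-14)=1140/1048576, P(S=-12)=4845/1048576, P(S=-10)=15504/1048576, P(S=-8)=38760/1048576, P(S=-6)=77520/1048576, P(S=-4)=125970/1048576, P(S=-2)=167960/1048576, P(S=0)=184756/1048576, P(S=2)=167960/1048576, P(S=4)=125970/1048576, P(S=6)=77520/1048576, P(S=8)=38760/1048576, P(S=10)=15504/1048576, P(S=12)=4845/1048576, P(S=14)=1140/1048576, P(S=16)=190/1048576, P(S=18)=20/1048576, P(S=20)=1/1048576
E[|S_20|] = Σ_m |m|·P(S_20=m) = 3695120/1048576 = 230945/65536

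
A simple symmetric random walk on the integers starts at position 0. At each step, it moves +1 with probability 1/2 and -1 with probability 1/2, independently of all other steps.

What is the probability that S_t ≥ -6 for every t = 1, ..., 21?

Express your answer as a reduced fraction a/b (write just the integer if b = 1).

Answer: 227069/262144

Derivation:
Let f(t,s) = #length-t paths at position s with S_1..S_t all ≥ -6.
f(t,s) = f(t-1,s-1) + f(t-1,s+1) for s ≥ -6; f(t,s) = 0 for s < -6.
t=0: f(0,0)=1
t=1: f(1,-1)=1 f(1,1)=1
t=2: f(2,-2)=1 f(2,0)=2 f(2,2)=1
t=3: f(3,-3)=1 f(3,-1)=3 f(3,1)=3 f(3,3)=1
t=4: f(4,-4)=1 f(4,-2)=4 f(4,0)=6 f(4,2)=4 f(4,4)=1
t=5: f(5,-5)=1 f(5,-3)=5 f(5,-1)=10 f(5,1)=10 f(5,3)=5 f(5,5)=1
t=6: f(6,-6)=1 f(6,-4)=6 f(6,-2)=15 f(6,0)=20 f(6,2)=15 f(6,4)=6 f(6,6)=1
t=7: f(7,-5)=7 f(7,-3)=21 f(7,-1)=35 f(7,1)=35 f(7,3)=21 f(7,5)=7 f(7,7)=1
t=8: f(8,-6)=7 f(8,-4)=28 f(8,-2)=56 f(8,0)=70 f(8,2)=56 f(8,4)=28 f(8,6)=8 f(8,8)=1
t=9: f(9,-5)=35 f(9,-3)=84 f(9,-1)=126 f(9,1)=126 f(9,3)=84 f(9,5)=36 f(9,7)=9 f(9,9)=1
t=10: f(10,-6)=35 f(10,-4)=119 f(10,-2)=210 f(10,0)=252 f(10,2)=210 f(10,4)=120 f(10,6)=45 f(10,8)=10 f(10,10)=1
t=11: f(11,-5)=154 f(11,-3)=329 f(11,-1)=462 f(11,1)=462 f(11,3)=330 f(11,5)=165 f(11,7)=55 f(11,9)=11 f(11,11)=1
t=12: f(12,-6)=154 f(12,-4)=483 f(12,-2)=791 f(12,0)=924 f(12,2)=792 f(12,4)=495 f(12,6)=220 f(12,8)=66 f(12,10)=12 f(12,12)=1
t=13: f(13,-5)=637 f(13,-3)=1274 f(13,-1)=1715 f(13,1)=1716 f(13,3)=1287 f(13,5)=715 f(13,7)=286 f(13,9)=78 f(13,11)=13 f(13,13)=1
t=14: f(14,-6)=637 f(14,-4)=1911 f(14,-2)=2989 f(14,0)=3431 f(14,2)=3003 f(14,4)=2002 f(14,6)=1001 f(14,8)=364 f(14,10)=91 f(14,12)=14 f(14,14)=1
t=15: f(15,-5)=2548 f(15,-3)=4900 f(15,-1)=6420 f(15,1)=6434 f(15,3)=5005 f(15,5)=3003 f(15,7)=1365 f(15,9)=455 f(15,11)=105 f(15,13)=15 f(15,15)=1
t=16: f(16,-6)=2548 f(16,-4)=7448 f(16,-2)=11320 f(16,0)=12854 f(16,2)=11439 f(16,4)=8008 f(16,6)=4368 f(16,8)=1820 f(16,10)=560 f(16,12)=120 f(16,14)=16 f(16,16)=1
t=17: f(17,-5)=9996 f(17,-3)=18768 f(17,-1)=24174 f(17,1)=24293 f(17,3)=19447 f(17,5)=12376 f(17,7)=6188 f(17,9)=2380 f(17,11)=680 f(17,13)=136 f(17,15)=17 f(17,17)=1
t=18: f(18,-6)=9996 f(18,-4)=28764 f(18,-2)=42942 f(18,0)=48467 f(18,2)=43740 f(18,4)=31823 f(18,6)=18564 f(18,8)=8568 f(18,10)=3060 f(18,12)=816 f(18,14)=153 f(18,16)=18 f(18,18)=1
t=19: f(19,-5)=38760 f(19,-3)=71706 f(19,-1)=91409 f(19,1)=92207 f(19,3)=75563 f(19,5)=50387 f(19,7)=27132 f(19,9)=11628 f(19,11)=3876 f(19,13)=969 f(19,15)=171 f(19,17)=19 f(19,19)=1
t=20: f(20,-6)=38760 f(20,-4)=110466 f(20,-2)=163115 f(20,0)=183616 f(20,2)=167770 f(20,4)=125950 f(20,6)=77519 f(20,8)=38760 f(20,10)=15504 f(20,12)=4845 f(20,14)=1140 f(20,16)=190 f(20,18)=20 f(20,20)=1
t=21: f(21,-5)=149226 f(21,-3)=273581 f(21,-1)=346731 f(21,1)=351386 f(21,3)=293720 f(21,5)=203469 f(21,7)=116279 f(21,9)=54264 f(21,11)=20349 f(21,13)=5985 f(21,15)=1330 f(21,17)=210 f(21,19)=21 f(21,21)=1
Σ_s f(21,s) = 1816552
P = 1816552/2097152 = 227069/262144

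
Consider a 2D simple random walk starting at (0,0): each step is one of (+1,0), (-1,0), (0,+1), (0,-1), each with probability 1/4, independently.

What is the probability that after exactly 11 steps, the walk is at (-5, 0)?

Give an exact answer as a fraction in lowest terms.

Let h be the number of horizontal steps (so 11-h are vertical). To end at (-5,0) need (h-5)/2 right-steps and ((11-h)+0)/2 up-steps.
Sum over h with 5 ≤ h ≤ 11, h ≡ 1 (mod 2), 11-h ≡ 0 (mod 2):
h=5: C(11,5)·C(5,0)·C(6,3) = 462·1·20 = 9240
h=7: C(11,7)·C(7,1)·C(4,2) = 330·7·6 = 13860
h=9: C(11,9)·C(9,2)·C(2,1) = 55·36·2 = 3960
h=11: C(11,11)·C(11,3)·C(0,0) = 1·165·1 = 165
Total favorable: 27225
Total paths: 4^11 = 4194304
P = 27225/4194304 = 27225/4194304

Answer: 27225/4194304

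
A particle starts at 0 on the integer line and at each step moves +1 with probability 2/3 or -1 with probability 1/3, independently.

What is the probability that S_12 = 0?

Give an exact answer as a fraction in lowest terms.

To be at 0 after 12 steps: need exactly 6 steps of +1 and 6 of -1.
Number of such sequences: C(12,6) = 924
Each has probability (2/3)^6 · (1/3)^6 = 64/531441
P = 924 · 64/531441 = 19712/177147

Answer: 19712/177147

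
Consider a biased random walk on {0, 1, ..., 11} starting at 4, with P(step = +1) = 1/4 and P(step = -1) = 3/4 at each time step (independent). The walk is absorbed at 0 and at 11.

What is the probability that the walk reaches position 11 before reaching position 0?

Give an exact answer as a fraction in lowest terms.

Biased walk: p = 1/4, q = 3/4, r = q/p = 3
Gambler's ruin: P(hit 11 before 0 | start at 4) = (1 - r^a)/(1 - r^N)
r^4 = 81; r^11 = 177147
P = (1 - 81) / (1 - 177147) = -80 / -177146 = 40/88573

Answer: 40/88573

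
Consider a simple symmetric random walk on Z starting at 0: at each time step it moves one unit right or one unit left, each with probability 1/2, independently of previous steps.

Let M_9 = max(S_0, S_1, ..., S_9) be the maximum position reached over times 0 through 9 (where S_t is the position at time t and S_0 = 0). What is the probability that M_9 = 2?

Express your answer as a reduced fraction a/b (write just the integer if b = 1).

Answer: 21/128

Derivation:
Let M_9 = max(S_0,...,S_9). Use the reflection principle: for j ≥ 1, #{paths with M_9 ≥ j} = #{S_9 ≥ j} + #{S_9 ≥ j+1}.
By reflection, #{M_9 ≥ 2} = #{S_9 ≥ 2} + #{S_9 ≥ 3} = 130 + 130 = 260.
#{M_9 ≥ 3} = #{S_9 ≥ 3} + #{S_9 ≥ 4} = 130 + 46 = 176.
#{M_9 = 2} = 260 - 176 = 84.
P(M_9 = 2) = 84/512 = 21/128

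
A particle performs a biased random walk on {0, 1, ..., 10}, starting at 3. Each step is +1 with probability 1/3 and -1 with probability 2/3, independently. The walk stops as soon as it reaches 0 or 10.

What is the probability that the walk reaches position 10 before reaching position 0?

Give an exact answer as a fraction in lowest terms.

Answer: 7/1023

Derivation:
Biased walk: p = 1/3, q = 2/3, r = q/p = 2
Gambler's ruin: P(hit 10 before 0 | start at 3) = (1 - r^a)/(1 - r^N)
r^3 = 8; r^10 = 1024
P = (1 - 8) / (1 - 1024) = -7 / -1023 = 7/1023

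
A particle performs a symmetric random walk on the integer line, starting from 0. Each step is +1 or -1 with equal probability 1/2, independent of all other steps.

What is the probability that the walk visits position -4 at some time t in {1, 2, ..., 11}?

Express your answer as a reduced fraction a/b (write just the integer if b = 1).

Count via complement. Let g(t,s) = #length-t paths at position s with S_1..S_t all ≠ -4.
g(t,s) = g(t-1,s-1) + g(t-1,s+1) for s ≠ -4; g(t,-4) = 0.
t=0: g(0,0)=1
t=1: g(1,-1)=1 g(1,1)=1
t=2: g(2,-2)=1 g(2,0)=2 g(2,2)=1
t=3: g(3,-3)=1 g(3,-1)=3 g(3,1)=3 g(3,3)=1
t=4: g(4,-2)=4 g(4,0)=6 g(4,2)=4 g(4,4)=1
t=5: g(5,-3)=4 g(5,-1)=10 g(5,1)=10 g(5,3)=5 g(5,5)=1
t=6: g(6,-2)=14 g(6,0)=20 g(6,2)=15 g(6,4)=6 g(6,6)=1
t=7: g(7,-3)=14 g(7,-1)=34 g(7,1)=35 g(7,3)=21 g(7,5)=7 g(7,7)=1
t=8: g(8,-2)=48 g(8,0)=69 g(8,2)=56 g(8,4)=28 g(8,6)=8 g(8,8)=1
t=9: g(9,-3)=48 g(9,-1)=117 g(9,1)=125 g(9,3)=84 g(9,5)=36 g(9,7)=9 g(9,9)=1
t=10: g(10,-2)=165 g(10,0)=242 g(10,2)=209 g(10,4)=120 g(10,6)=45 g(10,8)=10 g(10,10)=1
t=11: g(11,-3)=165 g(11,-1)=407 g(11,1)=451 g(11,3)=329 g(11,5)=165 g(11,7)=55 g(11,9)=11 g(11,11)=1
Paths never hitting -4: Σ_s g(11,s) = 1584
Paths hitting -4: 2^11 - 1584 = 464
P = 464/2048 = 29/128

Answer: 29/128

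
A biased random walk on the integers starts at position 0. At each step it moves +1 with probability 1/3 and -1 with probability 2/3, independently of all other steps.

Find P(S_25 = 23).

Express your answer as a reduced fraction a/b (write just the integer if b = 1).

Answer: 50/847288609443

Derivation:
To reach position 23 after 25 steps: need 24 steps of +1 and 1 step of -1.
Number of such sequences: C(25,24) = 25
Each has probability (1/3)^24 · (2/3)^1 = 2/847288609443
P = 25 · 2/847288609443 = 50/847288609443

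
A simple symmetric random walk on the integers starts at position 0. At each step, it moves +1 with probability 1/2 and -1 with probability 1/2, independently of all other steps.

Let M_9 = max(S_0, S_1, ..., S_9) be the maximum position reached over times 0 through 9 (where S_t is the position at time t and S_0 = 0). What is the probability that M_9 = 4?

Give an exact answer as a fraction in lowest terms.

Answer: 9/128

Derivation:
Let M_9 = max(S_0,...,S_9). Use the reflection principle: for j ≥ 1, #{paths with M_9 ≥ j} = #{S_9 ≥ j} + #{S_9 ≥ j+1}.
By reflection, #{M_9 ≥ 4} = #{S_9 ≥ 4} + #{S_9 ≥ 5} = 46 + 46 = 92.
#{M_9 ≥ 5} = #{S_9 ≥ 5} + #{S_9 ≥ 6} = 46 + 10 = 56.
#{M_9 = 4} = 92 - 56 = 36.
P(M_9 = 4) = 36/512 = 9/128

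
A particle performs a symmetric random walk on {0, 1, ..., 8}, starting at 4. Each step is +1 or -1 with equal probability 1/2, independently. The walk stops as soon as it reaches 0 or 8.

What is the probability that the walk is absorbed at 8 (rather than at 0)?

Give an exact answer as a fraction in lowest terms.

Answer: 1/2

Derivation:
Symmetric walk (p = 1/2): the harmonic-function argument gives P(hit 8 before 0 | start at 4) = a/N.
P = 4/8 = 1/2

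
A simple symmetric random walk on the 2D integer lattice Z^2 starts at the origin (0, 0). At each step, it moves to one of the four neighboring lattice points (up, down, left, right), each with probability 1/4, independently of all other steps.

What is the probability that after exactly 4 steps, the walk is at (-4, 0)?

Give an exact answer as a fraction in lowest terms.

Let h be the number of horizontal steps (so 4-h are vertical). To end at (-4,0) need (h-4)/2 right-steps and ((4-h)+0)/2 up-steps.
Sum over h with 4 ≤ h ≤ 4, h ≡ 0 (mod 2), 4-h ≡ 0 (mod 2):
h=4: C(4,4)·C(4,0)·C(0,0) = 1·1·1 = 1
Total favorable: 1
Total paths: 4^4 = 256
P = 1/256 = 1/256

Answer: 1/256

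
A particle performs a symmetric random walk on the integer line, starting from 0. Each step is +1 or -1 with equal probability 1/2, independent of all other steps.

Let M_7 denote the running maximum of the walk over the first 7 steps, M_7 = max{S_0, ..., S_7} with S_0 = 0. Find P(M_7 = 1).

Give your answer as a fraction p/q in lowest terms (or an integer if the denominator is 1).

Answer: 35/128

Derivation:
Let M_7 = max(S_0,...,S_7). Use the reflection principle: for j ≥ 1, #{paths with M_7 ≥ j} = #{S_7 ≥ j} + #{S_7 ≥ j+1}.
By reflection, #{M_7 ≥ 1} = #{S_7 ≥ 1} + #{S_7 ≥ 2} = 64 + 29 = 93.
#{M_7 ≥ 2} = #{S_7 ≥ 2} + #{S_7 ≥ 3} = 29 + 29 = 58.
#{M_7 = 1} = 93 - 58 = 35.
P(M_7 = 1) = 35/128 = 35/128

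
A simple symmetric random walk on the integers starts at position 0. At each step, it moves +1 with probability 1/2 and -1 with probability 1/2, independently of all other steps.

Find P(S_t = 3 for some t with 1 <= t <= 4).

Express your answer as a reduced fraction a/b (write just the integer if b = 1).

Count via complement. Let g(t,s) = #length-t paths at position s with S_1..S_t all ≠ 3.
g(t,s) = g(t-1,s-1) + g(t-1,s+1) for s ≠ 3; g(t,3) = 0.
t=0: g(0,0)=1
t=1: g(1,-1)=1 g(1,1)=1
t=2: g(2,-2)=1 g(2,0)=2 g(2,2)=1
t=3: g(3,-3)=1 g(3,-1)=3 g(3,1)=3
t=4: g(4,-4)=1 g(4,-2)=4 g(4,0)=6 g(4,2)=3
Paths never hitting 3: Σ_s g(4,s) = 14
Paths hitting 3: 2^4 - 14 = 2
P = 2/16 = 1/8

Answer: 1/8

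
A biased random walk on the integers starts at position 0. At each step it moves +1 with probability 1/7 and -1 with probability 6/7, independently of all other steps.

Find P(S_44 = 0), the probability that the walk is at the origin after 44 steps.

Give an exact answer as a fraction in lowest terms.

To be at 0 after 44 steps: need exactly 22 steps of +1 and 22 of -1.
Number of such sequences: C(44,22) = 2104098963720
Each has probability (1/7)^22 · (6/7)^22 = 131621703842267136/15286700631942576193765185769276826401
P = 2104098963720 · 131621703842267136/15286700631942576193765185769276826401 = 276945090657575023193012305920/15286700631942576193765185769276826401

Answer: 276945090657575023193012305920/15286700631942576193765185769276826401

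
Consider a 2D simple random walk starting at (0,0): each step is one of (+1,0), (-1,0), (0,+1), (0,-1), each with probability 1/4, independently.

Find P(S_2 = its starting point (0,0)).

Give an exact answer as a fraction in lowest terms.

Answer: 1/4

Derivation:
Let h be the number of horizontal steps (so 2-h are vertical). To end at (0,0) need (h+0)/2 right-steps and ((2-h)+0)/2 up-steps.
Sum over h with 0 ≤ h ≤ 2, h ≡ 0 (mod 2), 2-h ≡ 0 (mod 2):
h=0: C(2,0)·C(0,0)·C(2,1) = 1·1·2 = 2
h=2: C(2,2)·C(2,1)·C(0,0) = 1·2·1 = 2
Total favorable: 4
Total paths: 4^2 = 16
P = 4/16 = 1/4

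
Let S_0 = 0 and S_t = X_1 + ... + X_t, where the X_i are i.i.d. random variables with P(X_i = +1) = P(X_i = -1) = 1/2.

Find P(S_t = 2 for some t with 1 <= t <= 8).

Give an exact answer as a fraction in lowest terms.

Answer: 65/128

Derivation:
Count via complement. Let g(t,s) = #length-t paths at position s with S_1..S_t all ≠ 2.
g(t,s) = g(t-1,s-1) + g(t-1,s+1) for s ≠ 2; g(t,2) = 0.
t=0: g(0,0)=1
t=1: g(1,-1)=1 g(1,1)=1
t=2: g(2,-2)=1 g(2,0)=2
t=3: g(3,-3)=1 g(3,-1)=3 g(3,1)=2
t=4: g(4,-4)=1 g(4,-2)=4 g(4,0)=5
t=5: g(5,-5)=1 g(5,-3)=5 g(5,-1)=9 g(5,1)=5
t=6: g(6,-6)=1 g(6,-4)=6 g(6,-2)=14 g(6,0)=14
t=7: g(7,-7)=1 g(7,-5)=7 g(7,-3)=20 g(7,-1)=28 g(7,1)=14
t=8: g(8,-8)=1 g(8,-6)=8 g(8,-4)=27 g(8,-2)=48 g(8,0)=42
Paths never hitting 2: Σ_s g(8,s) = 126
Paths hitting 2: 2^8 - 126 = 130
P = 130/256 = 65/128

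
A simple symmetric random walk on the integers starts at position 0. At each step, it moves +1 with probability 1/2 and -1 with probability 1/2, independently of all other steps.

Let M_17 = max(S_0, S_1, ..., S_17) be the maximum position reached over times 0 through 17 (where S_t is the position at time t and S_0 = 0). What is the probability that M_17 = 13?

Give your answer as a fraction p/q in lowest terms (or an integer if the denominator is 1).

Answer: 17/16384

Derivation:
Let M_17 = max(S_0,...,S_17). Use the reflection principle: for j ≥ 1, #{paths with M_17 ≥ j} = #{S_17 ≥ j} + #{S_17 ≥ j+1}.
By reflection, #{M_17 ≥ 13} = #{S_17 ≥ 13} + #{S_17 ≥ 14} = 154 + 18 = 172.
#{M_17 ≥ 14} = #{S_17 ≥ 14} + #{S_17 ≥ 15} = 18 + 18 = 36.
#{M_17 = 13} = 172 - 36 = 136.
P(M_17 = 13) = 136/131072 = 17/16384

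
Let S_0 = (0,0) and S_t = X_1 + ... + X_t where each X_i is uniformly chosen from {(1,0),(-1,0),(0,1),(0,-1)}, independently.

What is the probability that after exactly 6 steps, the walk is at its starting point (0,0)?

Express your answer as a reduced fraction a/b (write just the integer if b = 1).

Answer: 25/256

Derivation:
Let h be the number of horizontal steps (so 6-h are vertical). To end at (0,0) need (h+0)/2 right-steps and ((6-h)+0)/2 up-steps.
Sum over h with 0 ≤ h ≤ 6, h ≡ 0 (mod 2), 6-h ≡ 0 (mod 2):
h=0: C(6,0)·C(0,0)·C(6,3) = 1·1·20 = 20
h=2: C(6,2)·C(2,1)·C(4,2) = 15·2·6 = 180
h=4: C(6,4)·C(4,2)·C(2,1) = 15·6·2 = 180
h=6: C(6,6)·C(6,3)·C(0,0) = 1·20·1 = 20
Total favorable: 400
Total paths: 4^6 = 4096
P = 400/4096 = 25/256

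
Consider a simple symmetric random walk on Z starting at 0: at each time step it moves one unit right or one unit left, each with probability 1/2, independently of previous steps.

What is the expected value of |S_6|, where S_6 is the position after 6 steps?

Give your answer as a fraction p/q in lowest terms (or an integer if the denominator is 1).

S_6 takes values m ≡ 0 (mod 2) with |m| ≤ 6; P(S_6=m) = C(6,(6+m)/2)/2^6.
Total paths: 2^6 = 64
Distribution: P(S=-6)=1/64, P(S=-4)=6/64, P(S=-2)=15/64, P(S=0)=20/64, P(S=2)=15/64, P(S=4)=6/64, P(S=6)=1/64
E[|S_6|] = Σ_m |m|·P(S_6=m) = 120/64 = 15/8

Answer: 15/8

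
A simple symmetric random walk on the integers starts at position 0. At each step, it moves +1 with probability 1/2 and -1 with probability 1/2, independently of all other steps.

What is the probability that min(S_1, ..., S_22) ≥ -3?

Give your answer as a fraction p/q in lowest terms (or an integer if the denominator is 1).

Let f(t,s) = #length-t paths at position s with S_1..S_t all ≥ -3.
f(t,s) = f(t-1,s-1) + f(t-1,s+1) for s ≥ -3; f(t,s) = 0 for s < -3.
t=0: f(0,0)=1
t=1: f(1,-1)=1 f(1,1)=1
t=2: f(2,-2)=1 f(2,0)=2 f(2,2)=1
t=3: f(3,-3)=1 f(3,-1)=3 f(3,1)=3 f(3,3)=1
t=4: f(4,-2)=4 f(4,0)=6 f(4,2)=4 f(4,4)=1
t=5: f(5,-3)=4 f(5,-1)=10 f(5,1)=10 f(5,3)=5 f(5,5)=1
t=6: f(6,-2)=14 f(6,0)=20 f(6,2)=15 f(6,4)=6 f(6,6)=1
t=7: f(7,-3)=14 f(7,-1)=34 f(7,1)=35 f(7,3)=21 f(7,5)=7 f(7,7)=1
t=8: f(8,-2)=48 f(8,0)=69 f(8,2)=56 f(8,4)=28 f(8,6)=8 f(8,8)=1
t=9: f(9,-3)=48 f(9,-1)=117 f(9,1)=125 f(9,3)=84 f(9,5)=36 f(9,7)=9 f(9,9)=1
t=10: f(10,-2)=165 f(10,0)=242 f(10,2)=209 f(10,4)=120 f(10,6)=45 f(10,8)=10 f(10,10)=1
t=11: f(11,-3)=165 f(11,-1)=407 f(11,1)=451 f(11,3)=329 f(11,5)=165 f(11,7)=55 f(11,9)=11 f(11,11)=1
t=12: f(12,-2)=572 f(12,0)=858 f(12,2)=780 f(12,4)=494 f(12,6)=220 f(12,8)=66 f(12,10)=12 f(12,12)=1
t=13: f(13,-3)=572 f(13,-1)=1430 f(13,1)=1638 f(13,3)=1274 f(13,5)=714 f(13,7)=286 f(13,9)=78 f(13,11)=13 f(13,13)=1
t=14: f(14,-2)=2002 f(14,0)=3068 f(14,2)=2912 f(14,4)=1988 f(14,6)=1000 f(14,8)=364 f(14,10)=91 f(14,12)=14 f(14,14)=1
t=15: f(15,-3)=2002 f(15,-1)=5070 f(15,1)=5980 f(15,3)=4900 f(15,5)=2988 f(15,7)=1364 f(15,9)=455 f(15,11)=105 f(15,13)=15 f(15,15)=1
t=16: f(16,-2)=7072 f(16,0)=11050 f(16,2)=10880 f(16,4)=7888 f(16,6)=4352 f(16,8)=1819 f(16,10)=560 f(16,12)=120 f(16,14)=16 f(16,16)=1
t=17: f(17,-3)=7072 f(17,-1)=18122 f(17,1)=21930 f(17,3)=18768 f(17,5)=12240 f(17,7)=6171 f(17,9)=2379 f(17,11)=680 f(17,13)=136 f(17,15)=17 f(17,17)=1
t=18: f(18,-2)=25194 f(18,0)=40052 f(18,2)=40698 f(18,4)=31008 f(18,6)=18411 f(18,8)=8550 f(18,10)=3059 f(18,12)=816 f(18,14)=153 f(18,16)=18 f(18,18)=1
t=19: f(19,-3)=25194 f(19,-1)=65246 f(19,1)=80750 f(19,3)=71706 f(19,5)=49419 f(19,7)=26961 f(19,9)=11609 f(19,11)=3875 f(19,13)=969 f(19,15)=171 f(19,17)=19 f(19,19)=1
t=20: f(20,-2)=90440 f(20,0)=145996 f(20,2)=152456 f(20,4)=121125 f(20,6)=76380 f(20,8)=38570 f(20,10)=15484 f(20,12)=4844 f(20,14)=1140 f(20,16)=190 f(20,18)=20 f(20,20)=1
t=21: f(21,-3)=90440 f(21,-1)=236436 f(21,1)=298452 f(21,3)=273581 f(21,5)=197505 f(21,7)=114950 f(21,9)=54054 f(21,11)=20328 f(21,13)=5984 f(21,15)=1330 f(21,17)=210 f(21,19)=21 f(21,21)=1
t=22: f(22,-2)=326876 f(22,0)=534888 f(22,2)=572033 f(22,4)=471086 f(22,6)=312455 f(22,8)=169004 f(22,10)=74382 f(22,12)=26312 f(22,14)=7314 f(22,16)=1540 f(22,18)=231 f(22,20)=22 f(22,22)=1
Σ_s f(22,s) = 2496144
P = 2496144/4194304 = 156009/262144

Answer: 156009/262144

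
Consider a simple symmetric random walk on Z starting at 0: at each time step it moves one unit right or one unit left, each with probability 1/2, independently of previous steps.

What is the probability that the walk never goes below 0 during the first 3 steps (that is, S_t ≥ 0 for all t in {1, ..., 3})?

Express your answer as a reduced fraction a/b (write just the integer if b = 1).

Let f(t,s) = #length-t paths at position s with S_1..S_t all ≥ 0.
f(t,s) = f(t-1,s-1) + f(t-1,s+1) for s ≥ 0; f(t,s) = 0 for s < 0.
t=0: f(0,0)=1
t=1: f(1,1)=1
t=2: f(2,0)=1 f(2,2)=1
t=3: f(3,1)=2 f(3,3)=1
Σ_s f(3,s) = 3
P = 3/8 = 3/8

Answer: 3/8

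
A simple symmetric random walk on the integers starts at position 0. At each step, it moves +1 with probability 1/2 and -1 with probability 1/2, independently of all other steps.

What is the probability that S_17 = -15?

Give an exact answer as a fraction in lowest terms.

To reach position -15 after 17 steps: need 1 step of +1 and 16 of -1.
Favorable paths: C(17,1) = 17
Total paths: 2^17 = 131072
P = 17/131072 = 17/131072

Answer: 17/131072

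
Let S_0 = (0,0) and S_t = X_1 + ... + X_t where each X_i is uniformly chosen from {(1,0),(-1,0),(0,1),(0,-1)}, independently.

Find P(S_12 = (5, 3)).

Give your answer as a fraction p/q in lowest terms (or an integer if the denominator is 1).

Answer: 3267/1048576

Derivation:
Let h be the number of horizontal steps (so 12-h are vertical). To end at (5,3) need (h+5)/2 right-steps and ((12-h)+3)/2 up-steps.
Sum over h with 5 ≤ h ≤ 9, h ≡ 1 (mod 2), 12-h ≡ 1 (mod 2):
h=5: C(12,5)·C(5,5)·C(7,5) = 792·1·21 = 16632
h=7: C(12,7)·C(7,6)·C(5,4) = 792·7·5 = 27720
h=9: C(12,9)·C(9,7)·C(3,3) = 220·36·1 = 7920
Total favorable: 52272
Total paths: 4^12 = 16777216
P = 52272/16777216 = 3267/1048576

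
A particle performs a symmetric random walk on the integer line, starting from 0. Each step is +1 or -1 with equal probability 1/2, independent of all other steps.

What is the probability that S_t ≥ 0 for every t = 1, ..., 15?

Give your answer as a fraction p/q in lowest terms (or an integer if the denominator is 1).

Let f(t,s) = #length-t paths at position s with S_1..S_t all ≥ 0.
f(t,s) = f(t-1,s-1) + f(t-1,s+1) for s ≥ 0; f(t,s) = 0 for s < 0.
t=0: f(0,0)=1
t=1: f(1,1)=1
t=2: f(2,0)=1 f(2,2)=1
t=3: f(3,1)=2 f(3,3)=1
t=4: f(4,0)=2 f(4,2)=3 f(4,4)=1
t=5: f(5,1)=5 f(5,3)=4 f(5,5)=1
t=6: f(6,0)=5 f(6,2)=9 f(6,4)=5 f(6,6)=1
t=7: f(7,1)=14 f(7,3)=14 f(7,5)=6 f(7,7)=1
t=8: f(8,0)=14 f(8,2)=28 f(8,4)=20 f(8,6)=7 f(8,8)=1
t=9: f(9,1)=42 f(9,3)=48 f(9,5)=27 f(9,7)=8 f(9,9)=1
t=10: f(10,0)=42 f(10,2)=90 f(10,4)=75 f(10,6)=35 f(10,8)=9 f(10,10)=1
t=11: f(11,1)=132 f(11,3)=165 f(11,5)=110 f(11,7)=44 f(11,9)=10 f(11,11)=1
t=12: f(12,0)=132 f(12,2)=297 f(12,4)=275 f(12,6)=154 f(12,8)=54 f(12,10)=11 f(12,12)=1
t=13: f(13,1)=429 f(13,3)=572 f(13,5)=429 f(13,7)=208 f(13,9)=65 f(13,11)=12 f(13,13)=1
t=14: f(14,0)=429 f(14,2)=1001 f(14,4)=1001 f(14,6)=637 f(14,8)=273 f(14,10)=77 f(14,12)=13 f(14,14)=1
t=15: f(15,1)=1430 f(15,3)=2002 f(15,5)=1638 f(15,7)=910 f(15,9)=350 f(15,11)=90 f(15,13)=14 f(15,15)=1
Σ_s f(15,s) = 6435
P = 6435/32768 = 6435/32768

Answer: 6435/32768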